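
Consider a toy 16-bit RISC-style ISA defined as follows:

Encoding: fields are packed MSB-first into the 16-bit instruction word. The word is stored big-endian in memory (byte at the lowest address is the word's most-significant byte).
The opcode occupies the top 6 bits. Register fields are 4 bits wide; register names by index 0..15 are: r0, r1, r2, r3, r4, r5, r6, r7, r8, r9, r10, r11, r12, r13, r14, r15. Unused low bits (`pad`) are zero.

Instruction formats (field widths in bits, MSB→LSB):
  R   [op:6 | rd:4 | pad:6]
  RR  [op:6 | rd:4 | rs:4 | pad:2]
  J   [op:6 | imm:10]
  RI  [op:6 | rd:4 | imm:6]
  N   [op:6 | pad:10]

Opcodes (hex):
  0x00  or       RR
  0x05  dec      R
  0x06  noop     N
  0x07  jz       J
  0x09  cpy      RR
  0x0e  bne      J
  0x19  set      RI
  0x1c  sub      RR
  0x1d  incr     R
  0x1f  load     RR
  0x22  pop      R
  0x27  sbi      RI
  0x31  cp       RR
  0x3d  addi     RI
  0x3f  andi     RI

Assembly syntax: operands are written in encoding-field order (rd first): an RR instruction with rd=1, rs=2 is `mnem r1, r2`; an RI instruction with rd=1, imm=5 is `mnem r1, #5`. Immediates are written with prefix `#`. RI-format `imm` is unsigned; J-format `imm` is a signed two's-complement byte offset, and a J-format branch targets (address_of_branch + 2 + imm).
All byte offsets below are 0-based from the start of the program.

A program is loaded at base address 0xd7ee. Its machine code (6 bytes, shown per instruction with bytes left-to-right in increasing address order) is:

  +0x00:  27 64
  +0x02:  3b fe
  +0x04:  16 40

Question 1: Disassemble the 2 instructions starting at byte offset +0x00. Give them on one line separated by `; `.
+0x00: 27 64 ⇒ word 0x2764 (big)
  op=0x2764>>10=0x9 ⇒ cpy (RR)
  rd: (w>>6)&0xf=0xd → r13
  rs: (w>>2)&0xf=0x9 → r9
+0x02: 3b fe ⇒ word 0x3bfe (big)
  op=0x3bfe>>10=0xe ⇒ bne (J)
  imm: (w>>0)&0x3ff=0x3fe (s10→-2) → #-2

cpy r13, r9; bne #-2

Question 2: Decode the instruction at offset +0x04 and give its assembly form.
off 0x04: read 16 40 as big → 0x1640
  opcode bits[15:10]=0x5: dec/R
  rd: (w>>6)&0xf=0x9 → r9

dec r9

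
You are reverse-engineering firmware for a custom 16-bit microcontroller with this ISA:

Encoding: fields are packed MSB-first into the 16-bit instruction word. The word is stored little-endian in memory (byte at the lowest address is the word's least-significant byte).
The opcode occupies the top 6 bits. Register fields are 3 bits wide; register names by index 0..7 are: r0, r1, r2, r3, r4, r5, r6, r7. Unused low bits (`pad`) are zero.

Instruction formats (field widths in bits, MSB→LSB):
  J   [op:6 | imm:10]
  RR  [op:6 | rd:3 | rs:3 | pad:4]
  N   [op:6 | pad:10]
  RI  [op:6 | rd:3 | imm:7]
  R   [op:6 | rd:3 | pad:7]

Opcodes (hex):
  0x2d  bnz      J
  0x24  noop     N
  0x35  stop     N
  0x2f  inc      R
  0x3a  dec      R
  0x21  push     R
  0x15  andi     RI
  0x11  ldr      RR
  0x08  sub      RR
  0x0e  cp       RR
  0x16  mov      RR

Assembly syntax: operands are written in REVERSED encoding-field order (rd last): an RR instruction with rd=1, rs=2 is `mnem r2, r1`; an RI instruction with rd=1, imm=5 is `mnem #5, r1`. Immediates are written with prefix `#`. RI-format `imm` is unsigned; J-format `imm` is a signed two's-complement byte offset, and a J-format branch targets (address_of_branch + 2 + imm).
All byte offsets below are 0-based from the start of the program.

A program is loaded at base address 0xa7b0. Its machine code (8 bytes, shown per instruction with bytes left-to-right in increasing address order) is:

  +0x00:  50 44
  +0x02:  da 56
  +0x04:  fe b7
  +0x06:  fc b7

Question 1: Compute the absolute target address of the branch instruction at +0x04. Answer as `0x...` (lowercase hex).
+0x04: fe b7 ⇒ word 0xb7fe (little)
  opcode bits[15:10]=0x2d: bnz/J
  [9:0] imm=1022 (s10→-2) = #-2
  target = base 0xa7b0 + off 0x04 + 2 + imm -2 = 0xa7b4

0xa7b4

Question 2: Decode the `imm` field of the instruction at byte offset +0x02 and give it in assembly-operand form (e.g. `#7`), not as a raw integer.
#90

+0x02: da 56 ⇒ word 0x56da (little)
  op=0x56da>>10=0x15 ⇒ andi (RI)
  rd: (w>>7)&0x7=0x5 → r5
  imm: (w>>0)&0x7f=0x5a → #90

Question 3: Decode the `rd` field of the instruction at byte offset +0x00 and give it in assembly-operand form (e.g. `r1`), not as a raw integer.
r0

@+00  little-endian(50 44) = 0x4450
  op=0x4450>>10=0x11 ⇒ ldr (RR)
  rd: (w>>7)&0x7=0x0 → r0
  rs: (w>>4)&0x7=0x5 → r5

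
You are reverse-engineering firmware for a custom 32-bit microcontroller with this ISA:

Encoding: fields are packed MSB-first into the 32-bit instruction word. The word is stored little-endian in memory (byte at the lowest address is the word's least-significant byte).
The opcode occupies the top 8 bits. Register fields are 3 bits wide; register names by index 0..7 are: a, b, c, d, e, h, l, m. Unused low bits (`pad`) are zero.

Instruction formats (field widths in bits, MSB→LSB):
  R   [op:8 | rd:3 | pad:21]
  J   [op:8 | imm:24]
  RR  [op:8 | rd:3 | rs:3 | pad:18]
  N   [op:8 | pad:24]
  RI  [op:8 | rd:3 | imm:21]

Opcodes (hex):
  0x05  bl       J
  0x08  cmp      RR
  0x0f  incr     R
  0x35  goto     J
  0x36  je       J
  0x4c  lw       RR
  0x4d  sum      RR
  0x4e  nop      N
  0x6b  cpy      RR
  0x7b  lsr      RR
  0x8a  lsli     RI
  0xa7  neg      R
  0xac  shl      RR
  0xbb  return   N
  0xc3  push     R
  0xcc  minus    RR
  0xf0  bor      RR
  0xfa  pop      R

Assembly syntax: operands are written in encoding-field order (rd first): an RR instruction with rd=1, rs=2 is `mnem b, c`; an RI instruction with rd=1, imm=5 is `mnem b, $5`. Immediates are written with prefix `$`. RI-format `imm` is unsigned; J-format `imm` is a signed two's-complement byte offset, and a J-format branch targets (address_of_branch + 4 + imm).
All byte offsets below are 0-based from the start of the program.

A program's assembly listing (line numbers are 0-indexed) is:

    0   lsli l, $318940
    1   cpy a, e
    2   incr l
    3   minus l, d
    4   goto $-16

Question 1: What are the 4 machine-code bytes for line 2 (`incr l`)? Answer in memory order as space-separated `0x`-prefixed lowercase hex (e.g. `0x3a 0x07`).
0x00 0x00 0xc0 0x0f

line 2 (incr): pack op=0xf:8|rd=6:3|pad=0:21 = 0x0fc00000; little→ 00 00 c0 0f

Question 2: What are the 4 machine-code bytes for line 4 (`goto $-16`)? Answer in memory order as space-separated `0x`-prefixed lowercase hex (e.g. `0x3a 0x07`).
0xf0 0xff 0xff 0x35

line 4 (goto): pack op=0x35:8|imm=-16:24 = 0x35fffff0; little→ f0 ff ff 35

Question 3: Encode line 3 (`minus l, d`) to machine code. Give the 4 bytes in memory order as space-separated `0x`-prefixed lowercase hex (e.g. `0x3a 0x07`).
0x00 0x00 0xcc 0xcc

3. minus fields op=0xcc:8|rd=6:3|rs=3:3|pad=0:18 → word cccc0000h → 00 00 cc cc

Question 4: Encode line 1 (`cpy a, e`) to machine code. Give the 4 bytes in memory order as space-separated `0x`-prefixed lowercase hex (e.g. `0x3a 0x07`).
0x00 0x00 0x10 0x6b

1. cpy fields op=0x6b:8|rd=0:3|rs=4:3|pad=0:18 → word 6b100000h → 00 00 10 6b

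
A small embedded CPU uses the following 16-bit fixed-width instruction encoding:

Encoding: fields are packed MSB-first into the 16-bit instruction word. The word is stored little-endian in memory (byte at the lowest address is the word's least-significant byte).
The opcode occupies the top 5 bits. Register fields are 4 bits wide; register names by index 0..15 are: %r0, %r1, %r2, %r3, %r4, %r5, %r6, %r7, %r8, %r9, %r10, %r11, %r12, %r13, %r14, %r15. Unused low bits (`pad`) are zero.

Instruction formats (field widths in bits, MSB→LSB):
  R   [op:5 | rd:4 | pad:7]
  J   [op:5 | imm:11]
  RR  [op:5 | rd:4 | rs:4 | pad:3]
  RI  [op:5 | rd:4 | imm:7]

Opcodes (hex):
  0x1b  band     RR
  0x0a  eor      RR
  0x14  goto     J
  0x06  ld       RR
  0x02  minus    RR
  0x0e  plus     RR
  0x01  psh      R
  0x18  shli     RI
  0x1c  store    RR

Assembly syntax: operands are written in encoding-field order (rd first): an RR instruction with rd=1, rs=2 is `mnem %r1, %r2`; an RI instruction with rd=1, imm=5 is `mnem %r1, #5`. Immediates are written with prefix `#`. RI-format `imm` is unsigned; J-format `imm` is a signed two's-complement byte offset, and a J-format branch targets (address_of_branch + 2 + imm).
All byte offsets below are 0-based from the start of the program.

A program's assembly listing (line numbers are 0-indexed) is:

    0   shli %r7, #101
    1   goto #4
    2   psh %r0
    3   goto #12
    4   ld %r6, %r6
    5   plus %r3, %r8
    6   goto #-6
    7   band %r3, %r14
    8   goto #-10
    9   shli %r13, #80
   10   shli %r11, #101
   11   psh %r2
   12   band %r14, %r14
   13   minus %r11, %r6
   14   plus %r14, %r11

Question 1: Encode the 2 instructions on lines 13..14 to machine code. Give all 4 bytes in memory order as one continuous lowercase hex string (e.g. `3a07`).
b0155877

13. minus fields op=0x2:5|rd=11:4|rs=6:4|pad=0:3 → word 15b0h → b0 15
14. plus fields op=0xe:5|rd=14:4|rs=11:4|pad=0:3 → word 7758h → 58 77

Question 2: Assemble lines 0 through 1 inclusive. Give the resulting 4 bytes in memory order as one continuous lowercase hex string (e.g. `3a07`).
line 0 (shli): pack op=0x18:5|rd=7:4|imm=101:7 = 0xc3e5; little→ e5 c3
line 1 (goto): pack op=0x14:5|imm=4:11 = 0xa004; little→ 04 a0

e5c304a0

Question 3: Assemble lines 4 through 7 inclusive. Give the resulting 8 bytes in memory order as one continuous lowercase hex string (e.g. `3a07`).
4. ld fields op=0x6:5|rd=6:4|rs=6:4|pad=0:3 → word 3330h → 30 33
5. plus fields op=0xe:5|rd=3:4|rs=8:4|pad=0:3 → word 71c0h → c0 71
6. goto fields op=0x14:5|imm=-6:11 → word a7fah → fa a7
7. band fields op=0x1b:5|rd=3:4|rs=14:4|pad=0:3 → word d9f0h → f0 d9

3033c071faa7f0d9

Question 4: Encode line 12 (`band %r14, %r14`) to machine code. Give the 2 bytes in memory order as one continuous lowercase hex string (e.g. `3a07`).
70df

L12: band op=0x1b:5|rd=14:4|rs=14:4|pad=0:3 ⇒ 0xdf70 ⇒ little 70 df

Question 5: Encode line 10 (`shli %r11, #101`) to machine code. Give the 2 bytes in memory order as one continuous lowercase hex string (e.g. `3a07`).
e5c5

10. shli fields op=0x18:5|rd=11:4|imm=101:7 → word c5e5h → e5 c5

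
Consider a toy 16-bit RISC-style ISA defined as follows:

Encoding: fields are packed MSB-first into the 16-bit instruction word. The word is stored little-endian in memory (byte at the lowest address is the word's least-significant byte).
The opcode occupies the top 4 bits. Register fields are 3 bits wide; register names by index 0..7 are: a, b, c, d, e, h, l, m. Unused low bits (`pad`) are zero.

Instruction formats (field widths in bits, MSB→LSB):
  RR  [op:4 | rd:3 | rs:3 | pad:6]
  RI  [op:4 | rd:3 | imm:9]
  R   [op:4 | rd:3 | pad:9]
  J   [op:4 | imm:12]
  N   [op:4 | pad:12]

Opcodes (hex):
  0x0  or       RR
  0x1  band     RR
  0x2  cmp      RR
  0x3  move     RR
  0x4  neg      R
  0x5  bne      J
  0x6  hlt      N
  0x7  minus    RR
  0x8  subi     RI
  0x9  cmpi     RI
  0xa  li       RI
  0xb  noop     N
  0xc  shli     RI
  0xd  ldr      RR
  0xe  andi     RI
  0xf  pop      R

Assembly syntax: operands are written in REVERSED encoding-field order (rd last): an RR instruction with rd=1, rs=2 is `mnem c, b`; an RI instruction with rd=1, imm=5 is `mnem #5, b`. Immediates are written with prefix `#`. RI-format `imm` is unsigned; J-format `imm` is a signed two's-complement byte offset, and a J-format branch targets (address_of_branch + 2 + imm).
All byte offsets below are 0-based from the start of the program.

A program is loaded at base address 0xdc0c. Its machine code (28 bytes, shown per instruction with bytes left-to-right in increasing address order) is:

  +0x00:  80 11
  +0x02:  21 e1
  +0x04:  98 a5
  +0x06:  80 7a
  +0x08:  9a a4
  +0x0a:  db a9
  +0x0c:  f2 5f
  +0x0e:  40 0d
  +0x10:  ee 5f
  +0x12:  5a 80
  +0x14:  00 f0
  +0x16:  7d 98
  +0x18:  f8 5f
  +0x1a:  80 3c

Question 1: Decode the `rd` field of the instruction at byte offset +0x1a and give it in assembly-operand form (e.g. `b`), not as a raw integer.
@+1a  little-endian(80 3c) = 0x3c80
  top 4b → 0x3 → move [RR]
  rd@[11:9]=0x6 ⇒ l
  rs@[8:6]=0x2 ⇒ c

l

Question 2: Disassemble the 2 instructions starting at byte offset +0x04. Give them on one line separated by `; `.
[04] 98 a5 → 0xa598
  top 4b → 0xa → li [RI]
  rd@[11:9]=0x2 ⇒ c
  imm@[8:0]=0x198 ⇒ #408
[06] 80 7a → 0x7a80
  top 4b → 0x7 → minus [RR]
  rd@[11:9]=0x5 ⇒ h
  rs@[8:6]=0x2 ⇒ c

li #408, c; minus c, h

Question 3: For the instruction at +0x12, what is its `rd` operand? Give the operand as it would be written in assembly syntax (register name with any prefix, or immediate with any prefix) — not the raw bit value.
[12] 5a 80 → 0x805a
  op=0x805a>>12=0x8 ⇒ subi (RI)
  [11:9] rd=0 = a
  [8:0] imm=90 = #90

a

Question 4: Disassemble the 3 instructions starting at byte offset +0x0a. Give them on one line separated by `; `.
+0x0a: db a9 ⇒ word 0xa9db (little)
  top 4b → 0xa → li [RI]
  rd: (w>>9)&0x7=0x4 → e
  imm: (w>>0)&0x1ff=0x1db → #475
+0x0c: f2 5f ⇒ word 0x5ff2 (little)
  top 4b → 0x5 → bne [J]
  imm: (w>>0)&0xfff=0xff2 (s12→-14) → #-14
+0x0e: 40 0d ⇒ word 0x0d40 (little)
  top 4b → 0x0 → or [RR]
  rd: (w>>9)&0x7=0x6 → l
  rs: (w>>6)&0x7=0x5 → h

li #475, e; bne #-14; or h, l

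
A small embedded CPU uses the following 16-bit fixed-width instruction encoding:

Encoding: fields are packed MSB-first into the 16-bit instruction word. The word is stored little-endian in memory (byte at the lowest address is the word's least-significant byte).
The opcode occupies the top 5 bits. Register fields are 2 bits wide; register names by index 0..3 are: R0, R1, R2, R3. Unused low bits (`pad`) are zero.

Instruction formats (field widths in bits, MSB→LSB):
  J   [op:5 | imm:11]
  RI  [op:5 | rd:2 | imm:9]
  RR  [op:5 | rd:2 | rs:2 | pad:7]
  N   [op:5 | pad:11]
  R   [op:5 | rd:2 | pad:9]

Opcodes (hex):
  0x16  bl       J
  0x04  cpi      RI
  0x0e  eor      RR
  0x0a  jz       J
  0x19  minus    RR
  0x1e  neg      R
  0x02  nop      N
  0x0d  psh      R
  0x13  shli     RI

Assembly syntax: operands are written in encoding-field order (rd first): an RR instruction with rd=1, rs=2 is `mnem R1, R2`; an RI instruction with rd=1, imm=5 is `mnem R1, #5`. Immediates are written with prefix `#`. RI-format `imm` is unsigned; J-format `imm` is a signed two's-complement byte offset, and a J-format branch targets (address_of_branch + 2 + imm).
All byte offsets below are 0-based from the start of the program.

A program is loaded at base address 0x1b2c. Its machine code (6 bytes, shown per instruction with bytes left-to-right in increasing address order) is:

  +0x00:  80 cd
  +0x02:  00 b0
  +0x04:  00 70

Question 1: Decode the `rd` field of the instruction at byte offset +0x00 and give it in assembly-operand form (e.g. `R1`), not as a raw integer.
R2

off 0x00: read 80 cd as little → 0xcd80
  opcode bits[15:11]=0x19: minus/RR
  rd@[10:9]=0x2 ⇒ R2
  rs@[8:7]=0x3 ⇒ R3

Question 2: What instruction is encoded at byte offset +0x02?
off 0x02: read 00 b0 as little → 0xb000
  op=0xb000>>11=0x16 ⇒ bl (J)
  imm@[10:0]=0x0 ⇒ #0

bl #0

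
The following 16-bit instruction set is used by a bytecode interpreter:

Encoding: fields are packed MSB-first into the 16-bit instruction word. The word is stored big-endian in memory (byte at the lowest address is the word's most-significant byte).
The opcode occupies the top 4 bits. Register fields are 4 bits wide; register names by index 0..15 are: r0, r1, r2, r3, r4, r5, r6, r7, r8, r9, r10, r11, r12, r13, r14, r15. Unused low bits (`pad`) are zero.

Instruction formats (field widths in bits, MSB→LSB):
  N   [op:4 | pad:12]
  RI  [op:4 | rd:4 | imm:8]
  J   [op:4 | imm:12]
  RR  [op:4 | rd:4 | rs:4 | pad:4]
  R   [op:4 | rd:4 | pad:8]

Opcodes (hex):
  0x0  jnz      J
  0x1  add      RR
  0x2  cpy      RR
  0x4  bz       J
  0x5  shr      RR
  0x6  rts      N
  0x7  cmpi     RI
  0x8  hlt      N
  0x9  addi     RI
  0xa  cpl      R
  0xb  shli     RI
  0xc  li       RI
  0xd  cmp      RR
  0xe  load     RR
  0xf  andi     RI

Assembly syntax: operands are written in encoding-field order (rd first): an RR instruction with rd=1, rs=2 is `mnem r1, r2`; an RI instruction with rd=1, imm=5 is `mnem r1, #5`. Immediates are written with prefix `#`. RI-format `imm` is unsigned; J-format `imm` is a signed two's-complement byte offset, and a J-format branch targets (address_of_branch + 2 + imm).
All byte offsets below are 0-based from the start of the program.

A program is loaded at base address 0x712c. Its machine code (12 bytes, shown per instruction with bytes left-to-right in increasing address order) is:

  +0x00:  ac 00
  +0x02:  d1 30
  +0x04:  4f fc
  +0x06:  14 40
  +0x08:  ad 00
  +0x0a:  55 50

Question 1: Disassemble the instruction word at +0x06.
[06] 14 40 → 0x1440
  opcode bits[15:12]=0x1: add/RR
  [11:8] rd=4 = r4
  [7:4] rs=4 = r4

add r4, r4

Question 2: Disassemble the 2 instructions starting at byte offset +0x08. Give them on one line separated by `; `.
+0x08: ad 00 ⇒ word 0xad00 (big)
  op=0xad00>>12=0xa ⇒ cpl (R)
  rd@[11:8]=0xd ⇒ r13
+0x0a: 55 50 ⇒ word 0x5550 (big)
  op=0x5550>>12=0x5 ⇒ shr (RR)
  rd@[11:8]=0x5 ⇒ r5
  rs@[7:4]=0x5 ⇒ r5

cpl r13; shr r5, r5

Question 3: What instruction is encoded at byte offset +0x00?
cpl r12

off 0x00: read ac 00 as big → 0xac00
  opcode bits[15:12]=0xa: cpl/R
  [11:8] rd=12 = r12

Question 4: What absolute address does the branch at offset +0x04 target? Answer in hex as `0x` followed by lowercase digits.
+0x04: 4f fc ⇒ word 0x4ffc (big)
  top 4b → 0x4 → bz [J]
  imm: (w>>0)&0xfff=0xffc (s12→-4) → #-4
  target = base 0x712c + off 0x04 + 2 + imm -4 = 0x712e

0x712e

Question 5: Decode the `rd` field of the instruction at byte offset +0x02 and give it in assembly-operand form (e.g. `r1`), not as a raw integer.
+0x02: d1 30 ⇒ word 0xd130 (big)
  op=0xd130>>12=0xd ⇒ cmp (RR)
  [11:8] rd=1 = r1
  [7:4] rs=3 = r3

r1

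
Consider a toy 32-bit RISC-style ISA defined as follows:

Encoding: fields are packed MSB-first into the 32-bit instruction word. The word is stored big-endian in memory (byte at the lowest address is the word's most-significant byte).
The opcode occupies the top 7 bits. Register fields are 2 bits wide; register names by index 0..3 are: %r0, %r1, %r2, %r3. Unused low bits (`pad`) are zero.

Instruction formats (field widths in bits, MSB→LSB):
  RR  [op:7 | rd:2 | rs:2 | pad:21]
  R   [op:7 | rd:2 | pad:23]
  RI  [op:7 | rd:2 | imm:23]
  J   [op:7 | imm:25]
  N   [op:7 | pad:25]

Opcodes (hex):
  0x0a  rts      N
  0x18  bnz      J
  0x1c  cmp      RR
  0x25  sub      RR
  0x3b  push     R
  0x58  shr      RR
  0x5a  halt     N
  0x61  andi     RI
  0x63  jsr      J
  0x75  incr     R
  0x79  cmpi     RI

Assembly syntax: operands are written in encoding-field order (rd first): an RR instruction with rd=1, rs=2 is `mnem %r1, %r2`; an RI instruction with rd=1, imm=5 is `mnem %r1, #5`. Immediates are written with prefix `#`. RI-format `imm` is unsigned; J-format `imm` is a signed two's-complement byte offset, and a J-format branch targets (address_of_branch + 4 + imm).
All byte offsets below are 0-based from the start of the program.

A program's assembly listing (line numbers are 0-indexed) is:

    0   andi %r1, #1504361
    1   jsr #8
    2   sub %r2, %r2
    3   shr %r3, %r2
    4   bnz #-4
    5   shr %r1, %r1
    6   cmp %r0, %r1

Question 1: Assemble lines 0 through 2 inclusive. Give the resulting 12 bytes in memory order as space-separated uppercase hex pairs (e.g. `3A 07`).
L0: andi op=0x61:7|rd=1:2|imm=1504361:23 ⇒ 0xc296f469 ⇒ big c2 96 f4 69
L1: jsr op=0x63:7|imm=8:25 ⇒ 0xc6000008 ⇒ big c6 00 00 08
L2: sub op=0x25:7|rd=2:2|rs=2:2|pad=0:21 ⇒ 0x4b400000 ⇒ big 4b 40 00 00

C2 96 F4 69 C6 00 00 08 4B 40 00 00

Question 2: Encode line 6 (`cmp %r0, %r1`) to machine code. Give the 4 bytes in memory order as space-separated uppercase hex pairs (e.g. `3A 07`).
line 6 (cmp): pack op=0x1c:7|rd=0:2|rs=1:2|pad=0:21 = 0x38200000; big→ 38 20 00 00

38 20 00 00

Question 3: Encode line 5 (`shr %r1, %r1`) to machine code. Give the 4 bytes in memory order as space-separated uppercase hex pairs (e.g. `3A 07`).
B0 A0 00 00

line 5 (shr): pack op=0x58:7|rd=1:2|rs=1:2|pad=0:21 = 0xb0a00000; big→ b0 a0 00 00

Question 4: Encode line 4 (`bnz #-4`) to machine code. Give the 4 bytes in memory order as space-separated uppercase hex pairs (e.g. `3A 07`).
L4: bnz op=0x18:7|imm=-4:25 ⇒ 0x31fffffc ⇒ big 31 ff ff fc

31 FF FF FC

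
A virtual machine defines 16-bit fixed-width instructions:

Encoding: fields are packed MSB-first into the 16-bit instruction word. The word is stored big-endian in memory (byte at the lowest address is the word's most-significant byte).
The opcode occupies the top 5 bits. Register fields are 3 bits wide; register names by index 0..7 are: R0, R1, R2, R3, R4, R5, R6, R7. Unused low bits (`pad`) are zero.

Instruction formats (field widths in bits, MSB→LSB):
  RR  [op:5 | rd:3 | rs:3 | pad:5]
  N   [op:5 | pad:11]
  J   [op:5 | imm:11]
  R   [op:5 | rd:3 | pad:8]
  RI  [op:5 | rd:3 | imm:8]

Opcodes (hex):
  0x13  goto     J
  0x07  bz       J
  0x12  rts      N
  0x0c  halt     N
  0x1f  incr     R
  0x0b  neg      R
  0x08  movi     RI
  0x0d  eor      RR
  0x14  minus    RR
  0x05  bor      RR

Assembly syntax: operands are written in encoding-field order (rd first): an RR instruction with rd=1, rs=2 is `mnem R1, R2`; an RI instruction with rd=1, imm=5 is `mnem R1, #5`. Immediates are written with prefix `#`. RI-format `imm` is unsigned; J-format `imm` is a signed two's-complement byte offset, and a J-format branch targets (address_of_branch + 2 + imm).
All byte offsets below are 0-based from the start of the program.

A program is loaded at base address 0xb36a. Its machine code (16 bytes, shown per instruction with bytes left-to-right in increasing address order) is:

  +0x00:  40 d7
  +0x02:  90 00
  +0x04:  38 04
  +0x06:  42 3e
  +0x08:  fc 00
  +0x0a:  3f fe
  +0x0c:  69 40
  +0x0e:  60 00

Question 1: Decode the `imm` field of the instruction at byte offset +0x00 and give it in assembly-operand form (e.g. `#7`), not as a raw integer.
[00] 40 d7 → 0x40d7
  op=0x40d7>>11=0x8 ⇒ movi (RI)
  rd@[10:8]=0x0 ⇒ R0
  imm@[7:0]=0xd7 ⇒ #215

#215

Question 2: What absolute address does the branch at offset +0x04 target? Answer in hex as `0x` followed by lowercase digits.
off 0x04: read 38 04 as big → 0x3804
  op=0x3804>>11=0x7 ⇒ bz (J)
  [10:0] imm=4 = #4
  target = base 0xb36a + off 0x04 + 2 + imm 4 = 0xb374

0xb374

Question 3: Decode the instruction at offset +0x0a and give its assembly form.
bz #-2

off 0x0a: read 3f fe as big → 0x3ffe
  opcode bits[15:11]=0x7: bz/J
  imm@[10:0]=0x7fe (s11→-2) ⇒ #-2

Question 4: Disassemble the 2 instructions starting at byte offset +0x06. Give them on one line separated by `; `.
off 0x06: read 42 3e as big → 0x423e
  op=0x423e>>11=0x8 ⇒ movi (RI)
  rd@[10:8]=0x2 ⇒ R2
  imm@[7:0]=0x3e ⇒ #62
off 0x08: read fc 00 as big → 0xfc00
  op=0xfc00>>11=0x1f ⇒ incr (R)
  rd@[10:8]=0x4 ⇒ R4

movi R2, #62; incr R4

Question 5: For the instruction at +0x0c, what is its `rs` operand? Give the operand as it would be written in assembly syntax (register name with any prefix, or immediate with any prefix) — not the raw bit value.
off 0x0c: read 69 40 as big → 0x6940
  op=0x6940>>11=0xd ⇒ eor (RR)
  rd: (w>>8)&0x7=0x1 → R1
  rs: (w>>5)&0x7=0x2 → R2

R2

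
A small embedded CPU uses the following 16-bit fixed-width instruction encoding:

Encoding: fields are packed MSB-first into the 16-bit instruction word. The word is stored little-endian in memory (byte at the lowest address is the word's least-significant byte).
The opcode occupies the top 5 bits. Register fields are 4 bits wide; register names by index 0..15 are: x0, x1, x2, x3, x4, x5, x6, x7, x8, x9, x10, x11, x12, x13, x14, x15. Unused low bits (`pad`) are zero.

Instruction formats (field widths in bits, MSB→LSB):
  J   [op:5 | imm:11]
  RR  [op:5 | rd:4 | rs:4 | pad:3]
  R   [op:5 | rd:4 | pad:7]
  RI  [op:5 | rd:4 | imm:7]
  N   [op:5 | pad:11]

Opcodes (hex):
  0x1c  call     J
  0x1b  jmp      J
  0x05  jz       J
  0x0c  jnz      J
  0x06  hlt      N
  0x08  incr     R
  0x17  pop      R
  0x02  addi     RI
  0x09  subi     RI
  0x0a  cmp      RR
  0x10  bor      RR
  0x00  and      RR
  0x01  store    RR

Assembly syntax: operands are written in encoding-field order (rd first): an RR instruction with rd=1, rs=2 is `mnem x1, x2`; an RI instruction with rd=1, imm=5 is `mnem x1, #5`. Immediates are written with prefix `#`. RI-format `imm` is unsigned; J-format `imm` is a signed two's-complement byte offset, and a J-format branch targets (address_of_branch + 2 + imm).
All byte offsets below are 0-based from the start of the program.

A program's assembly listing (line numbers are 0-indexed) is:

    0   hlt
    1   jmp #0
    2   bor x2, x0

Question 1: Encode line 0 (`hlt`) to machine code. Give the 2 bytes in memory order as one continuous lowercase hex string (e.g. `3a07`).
0. hlt fields op=0x6:5|pad=0:11 → word 3000h → 00 30

0030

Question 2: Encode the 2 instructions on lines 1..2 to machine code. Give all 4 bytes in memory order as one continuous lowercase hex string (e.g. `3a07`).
line 1 (jmp): pack op=0x1b:5|imm=0:11 = 0xd800; little→ 00 d8
line 2 (bor): pack op=0x10:5|rd=2:4|rs=0:4|pad=0:3 = 0x8100; little→ 00 81

00d80081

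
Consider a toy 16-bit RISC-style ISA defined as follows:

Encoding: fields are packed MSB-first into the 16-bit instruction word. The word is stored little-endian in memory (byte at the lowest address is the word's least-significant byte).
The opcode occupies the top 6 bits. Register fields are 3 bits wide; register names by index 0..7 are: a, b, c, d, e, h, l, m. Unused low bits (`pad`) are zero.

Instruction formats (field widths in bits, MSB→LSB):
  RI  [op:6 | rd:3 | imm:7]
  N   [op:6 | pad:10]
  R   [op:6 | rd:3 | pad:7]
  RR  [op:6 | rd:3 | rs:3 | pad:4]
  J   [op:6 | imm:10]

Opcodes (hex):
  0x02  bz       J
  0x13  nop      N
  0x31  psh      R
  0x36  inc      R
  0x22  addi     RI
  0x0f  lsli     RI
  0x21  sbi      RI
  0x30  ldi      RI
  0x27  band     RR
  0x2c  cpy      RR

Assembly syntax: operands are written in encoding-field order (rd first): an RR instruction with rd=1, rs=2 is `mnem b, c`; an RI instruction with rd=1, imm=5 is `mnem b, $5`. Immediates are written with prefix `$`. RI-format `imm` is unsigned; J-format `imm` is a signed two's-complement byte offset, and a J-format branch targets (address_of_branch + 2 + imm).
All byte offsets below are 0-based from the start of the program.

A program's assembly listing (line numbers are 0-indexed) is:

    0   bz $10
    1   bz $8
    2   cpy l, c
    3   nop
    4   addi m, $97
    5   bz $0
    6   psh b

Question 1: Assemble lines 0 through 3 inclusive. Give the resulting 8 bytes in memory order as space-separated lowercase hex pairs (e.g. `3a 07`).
line 0 (bz): pack op=0x2:6|imm=10:10 = 0x080a; little→ 0a 08
line 1 (bz): pack op=0x2:6|imm=8:10 = 0x0808; little→ 08 08
line 2 (cpy): pack op=0x2c:6|rd=6:3|rs=2:3|pad=0:4 = 0xb320; little→ 20 b3
line 3 (nop): pack op=0x13:6|pad=0:10 = 0x4c00; little→ 00 4c

0a 08 08 08 20 b3 00 4c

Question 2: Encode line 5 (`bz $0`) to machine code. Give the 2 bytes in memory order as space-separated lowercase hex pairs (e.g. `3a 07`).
00 08

L5: bz op=0x2:6|imm=0:10 ⇒ 0x0800 ⇒ little 00 08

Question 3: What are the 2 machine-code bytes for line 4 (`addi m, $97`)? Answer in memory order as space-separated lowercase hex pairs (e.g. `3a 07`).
e1 8b

L4: addi op=0x22:6|rd=7:3|imm=97:7 ⇒ 0x8be1 ⇒ little e1 8b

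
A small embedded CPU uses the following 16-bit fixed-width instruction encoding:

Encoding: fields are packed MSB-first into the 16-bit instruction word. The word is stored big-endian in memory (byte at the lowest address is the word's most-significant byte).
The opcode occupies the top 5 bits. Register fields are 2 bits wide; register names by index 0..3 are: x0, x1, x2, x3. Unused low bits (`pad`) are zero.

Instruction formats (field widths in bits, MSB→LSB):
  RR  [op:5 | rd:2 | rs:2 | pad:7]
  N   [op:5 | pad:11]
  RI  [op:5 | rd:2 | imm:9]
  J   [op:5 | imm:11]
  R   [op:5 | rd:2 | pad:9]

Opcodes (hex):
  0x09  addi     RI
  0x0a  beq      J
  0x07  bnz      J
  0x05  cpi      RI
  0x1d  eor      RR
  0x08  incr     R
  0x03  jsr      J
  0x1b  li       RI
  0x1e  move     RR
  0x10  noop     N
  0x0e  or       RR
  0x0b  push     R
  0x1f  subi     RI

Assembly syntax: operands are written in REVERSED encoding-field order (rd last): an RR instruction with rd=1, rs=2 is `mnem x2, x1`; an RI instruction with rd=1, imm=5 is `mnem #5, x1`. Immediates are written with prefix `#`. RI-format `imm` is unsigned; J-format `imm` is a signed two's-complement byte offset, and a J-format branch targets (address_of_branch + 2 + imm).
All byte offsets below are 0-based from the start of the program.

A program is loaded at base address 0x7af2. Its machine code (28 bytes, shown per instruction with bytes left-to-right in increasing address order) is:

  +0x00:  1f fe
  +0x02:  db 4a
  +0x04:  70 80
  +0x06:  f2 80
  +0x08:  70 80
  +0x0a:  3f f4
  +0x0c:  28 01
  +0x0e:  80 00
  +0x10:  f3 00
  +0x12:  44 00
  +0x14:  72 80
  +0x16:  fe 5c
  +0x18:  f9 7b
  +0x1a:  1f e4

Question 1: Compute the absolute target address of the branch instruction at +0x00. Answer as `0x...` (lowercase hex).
0x7af2

+0x00: 1f fe ⇒ word 0x1ffe (big)
  op=0x1ffe>>11=0x3 ⇒ jsr (J)
  imm@[10:0]=0x7fe (s11→-2) ⇒ #-2
  target = base 0x7af2 + off 0x00 + 2 + imm -2 = 0x7af2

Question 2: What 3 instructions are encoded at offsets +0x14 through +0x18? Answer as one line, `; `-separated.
or x1, x1; subi #92, x3; subi #379, x0

+0x14: 72 80 ⇒ word 0x7280 (big)
  top 5b → 0xe → or [RR]
  [10:9] rd=1 = x1
  [8:7] rs=1 = x1
+0x16: fe 5c ⇒ word 0xfe5c (big)
  top 5b → 0x1f → subi [RI]
  [10:9] rd=3 = x3
  [8:0] imm=92 = #92
+0x18: f9 7b ⇒ word 0xf97b (big)
  top 5b → 0x1f → subi [RI]
  [10:9] rd=0 = x0
  [8:0] imm=379 = #379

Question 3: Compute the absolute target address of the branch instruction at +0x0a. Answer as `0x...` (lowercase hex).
off 0x0a: read 3f f4 as big → 0x3ff4
  opcode bits[15:11]=0x7: bnz/J
  [10:0] imm=2036 (s11→-12) = #-12
  target = base 0x7af2 + off 0x0a + 2 + imm -12 = 0x7af2

0x7af2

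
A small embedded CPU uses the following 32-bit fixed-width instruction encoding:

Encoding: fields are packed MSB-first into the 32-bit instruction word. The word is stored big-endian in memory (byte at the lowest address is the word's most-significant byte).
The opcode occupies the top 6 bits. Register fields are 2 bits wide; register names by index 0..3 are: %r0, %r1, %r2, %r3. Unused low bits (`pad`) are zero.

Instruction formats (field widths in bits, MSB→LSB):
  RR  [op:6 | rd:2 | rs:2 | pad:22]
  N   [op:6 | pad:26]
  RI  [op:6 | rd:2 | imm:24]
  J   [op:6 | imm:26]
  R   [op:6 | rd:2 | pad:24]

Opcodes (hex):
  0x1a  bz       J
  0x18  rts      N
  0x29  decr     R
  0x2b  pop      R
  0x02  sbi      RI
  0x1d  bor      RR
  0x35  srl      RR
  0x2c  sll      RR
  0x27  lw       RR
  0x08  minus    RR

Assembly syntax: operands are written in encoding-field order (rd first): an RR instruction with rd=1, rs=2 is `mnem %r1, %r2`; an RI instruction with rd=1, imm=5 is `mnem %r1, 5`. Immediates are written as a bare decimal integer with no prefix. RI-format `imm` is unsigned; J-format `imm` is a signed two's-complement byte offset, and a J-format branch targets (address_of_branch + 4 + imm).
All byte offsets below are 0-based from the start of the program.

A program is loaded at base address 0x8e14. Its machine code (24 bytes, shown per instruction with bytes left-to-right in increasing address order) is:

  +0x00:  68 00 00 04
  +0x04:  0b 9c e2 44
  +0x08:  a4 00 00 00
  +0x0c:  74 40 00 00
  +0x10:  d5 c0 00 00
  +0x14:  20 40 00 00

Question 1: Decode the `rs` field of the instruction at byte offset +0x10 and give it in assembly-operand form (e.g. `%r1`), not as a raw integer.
%r3

off 0x10: read d5 c0 00 00 as big → 0xd5c00000
  top 6b → 0x35 → srl [RR]
  [25:24] rd=1 = %r1
  [23:22] rs=3 = %r3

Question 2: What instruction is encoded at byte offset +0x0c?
bor %r0, %r1

off 0x0c: read 74 40 00 00 as big → 0x74400000
  opcode bits[31:26]=0x1d: bor/RR
  rd@[25:24]=0x0 ⇒ %r0
  rs@[23:22]=0x1 ⇒ %r1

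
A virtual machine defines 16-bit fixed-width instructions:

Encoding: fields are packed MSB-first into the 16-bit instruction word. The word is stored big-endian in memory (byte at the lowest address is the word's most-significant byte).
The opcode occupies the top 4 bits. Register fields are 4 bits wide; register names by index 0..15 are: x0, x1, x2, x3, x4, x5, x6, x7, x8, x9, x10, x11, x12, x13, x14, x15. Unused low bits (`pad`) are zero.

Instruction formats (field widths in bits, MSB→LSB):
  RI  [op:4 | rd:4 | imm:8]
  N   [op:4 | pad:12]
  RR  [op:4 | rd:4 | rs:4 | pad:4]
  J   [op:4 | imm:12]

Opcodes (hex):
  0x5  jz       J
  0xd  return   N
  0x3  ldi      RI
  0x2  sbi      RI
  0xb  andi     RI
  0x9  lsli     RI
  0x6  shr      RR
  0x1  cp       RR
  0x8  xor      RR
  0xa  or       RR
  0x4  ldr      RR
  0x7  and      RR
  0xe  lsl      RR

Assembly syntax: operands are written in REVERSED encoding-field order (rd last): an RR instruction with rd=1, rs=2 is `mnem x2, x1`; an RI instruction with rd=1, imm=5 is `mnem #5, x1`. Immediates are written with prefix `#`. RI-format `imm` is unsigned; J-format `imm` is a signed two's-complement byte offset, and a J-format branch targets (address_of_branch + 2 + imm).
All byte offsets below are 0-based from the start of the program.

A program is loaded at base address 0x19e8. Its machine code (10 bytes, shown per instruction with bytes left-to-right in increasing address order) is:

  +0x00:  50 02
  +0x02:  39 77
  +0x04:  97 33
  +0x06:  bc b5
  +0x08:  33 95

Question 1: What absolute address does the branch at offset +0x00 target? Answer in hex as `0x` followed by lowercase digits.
off 0x00: read 50 02 as big → 0x5002
  opcode bits[15:12]=0x5: jz/J
  [11:0] imm=2 = #2
  target = base 0x19e8 + off 0x00 + 2 + imm 2 = 0x19ec

0x19ec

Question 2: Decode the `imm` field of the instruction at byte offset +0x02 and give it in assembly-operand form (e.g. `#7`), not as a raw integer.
#119

+0x02: 39 77 ⇒ word 0x3977 (big)
  top 4b → 0x3 → ldi [RI]
  rd@[11:8]=0x9 ⇒ x9
  imm@[7:0]=0x77 ⇒ #119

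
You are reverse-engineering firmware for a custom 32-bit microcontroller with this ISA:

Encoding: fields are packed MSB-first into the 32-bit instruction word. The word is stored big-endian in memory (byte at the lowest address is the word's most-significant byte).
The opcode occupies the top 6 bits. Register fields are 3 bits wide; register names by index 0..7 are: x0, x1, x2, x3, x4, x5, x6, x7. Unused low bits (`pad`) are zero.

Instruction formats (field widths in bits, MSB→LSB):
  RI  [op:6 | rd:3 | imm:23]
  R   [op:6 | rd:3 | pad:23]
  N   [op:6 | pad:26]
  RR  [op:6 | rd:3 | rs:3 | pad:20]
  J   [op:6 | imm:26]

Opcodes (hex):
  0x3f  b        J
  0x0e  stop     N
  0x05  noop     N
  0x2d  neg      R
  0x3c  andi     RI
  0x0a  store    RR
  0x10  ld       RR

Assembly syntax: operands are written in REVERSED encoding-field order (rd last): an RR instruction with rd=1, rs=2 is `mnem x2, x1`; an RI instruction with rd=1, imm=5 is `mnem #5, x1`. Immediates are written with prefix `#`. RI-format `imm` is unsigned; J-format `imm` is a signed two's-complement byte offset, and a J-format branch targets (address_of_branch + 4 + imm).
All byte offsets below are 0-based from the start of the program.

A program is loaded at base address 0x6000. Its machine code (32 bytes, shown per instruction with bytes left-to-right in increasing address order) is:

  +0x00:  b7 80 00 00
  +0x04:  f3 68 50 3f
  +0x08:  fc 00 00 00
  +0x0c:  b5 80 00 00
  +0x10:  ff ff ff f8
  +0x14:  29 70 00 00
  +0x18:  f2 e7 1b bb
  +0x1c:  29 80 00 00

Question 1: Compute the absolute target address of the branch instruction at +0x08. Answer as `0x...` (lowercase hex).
[08] fc 00 00 00 → 0xfc000000
  opcode bits[31:26]=0x3f: b/J
  imm@[25:0]=0x0 ⇒ #0
  target = base 0x6000 + off 0x08 + 4 + imm 0 = 0x600c

0x600c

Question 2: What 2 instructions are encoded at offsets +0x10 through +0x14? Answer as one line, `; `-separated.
b #-8; store x7, x2

off 0x10: read ff ff ff f8 as big → 0xfffffff8
  top 6b → 0x3f → b [J]
  imm: (w>>0)&0x3ffffff=0x3fffff8 (s26→-8) → #-8
off 0x14: read 29 70 00 00 as big → 0x29700000
  top 6b → 0xa → store [RR]
  rd: (w>>23)&0x7=0x2 → x2
  rs: (w>>20)&0x7=0x7 → x7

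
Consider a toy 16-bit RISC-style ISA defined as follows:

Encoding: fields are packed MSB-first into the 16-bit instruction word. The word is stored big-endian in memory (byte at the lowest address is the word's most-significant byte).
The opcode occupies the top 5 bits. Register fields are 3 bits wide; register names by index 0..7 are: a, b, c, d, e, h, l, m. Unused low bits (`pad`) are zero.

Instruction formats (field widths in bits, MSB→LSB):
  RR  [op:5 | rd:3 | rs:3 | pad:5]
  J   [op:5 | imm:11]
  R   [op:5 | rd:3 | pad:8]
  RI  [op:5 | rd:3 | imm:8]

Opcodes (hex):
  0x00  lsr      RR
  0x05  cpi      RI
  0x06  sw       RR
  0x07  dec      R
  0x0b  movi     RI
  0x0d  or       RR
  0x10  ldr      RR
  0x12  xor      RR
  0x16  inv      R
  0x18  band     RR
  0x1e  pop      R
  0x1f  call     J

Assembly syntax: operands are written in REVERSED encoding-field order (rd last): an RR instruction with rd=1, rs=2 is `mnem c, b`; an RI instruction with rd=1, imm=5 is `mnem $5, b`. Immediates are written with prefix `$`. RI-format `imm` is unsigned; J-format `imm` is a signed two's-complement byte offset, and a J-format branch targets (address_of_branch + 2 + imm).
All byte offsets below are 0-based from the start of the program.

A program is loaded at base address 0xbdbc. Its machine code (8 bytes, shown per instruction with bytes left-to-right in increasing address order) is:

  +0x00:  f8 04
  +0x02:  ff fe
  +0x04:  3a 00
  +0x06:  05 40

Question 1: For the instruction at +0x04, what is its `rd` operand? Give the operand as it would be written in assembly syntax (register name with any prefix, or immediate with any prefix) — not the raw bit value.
off 0x04: read 3a 00 as big → 0x3a00
  opcode bits[15:11]=0x7: dec/R
  rd@[10:8]=0x2 ⇒ c

c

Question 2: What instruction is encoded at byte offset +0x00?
@+00  big-endian(f8 04) = 0xf804
  op=0xf804>>11=0x1f ⇒ call (J)
  imm: (w>>0)&0x7ff=0x4 → $4

call $4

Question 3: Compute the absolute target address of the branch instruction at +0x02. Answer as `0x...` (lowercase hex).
off 0x02: read ff fe as big → 0xfffe
  top 5b → 0x1f → call [J]
  imm: (w>>0)&0x7ff=0x7fe (s11→-2) → $-2
  target = base 0xbdbc + off 0x02 + 2 + imm -2 = 0xbdbe

0xbdbe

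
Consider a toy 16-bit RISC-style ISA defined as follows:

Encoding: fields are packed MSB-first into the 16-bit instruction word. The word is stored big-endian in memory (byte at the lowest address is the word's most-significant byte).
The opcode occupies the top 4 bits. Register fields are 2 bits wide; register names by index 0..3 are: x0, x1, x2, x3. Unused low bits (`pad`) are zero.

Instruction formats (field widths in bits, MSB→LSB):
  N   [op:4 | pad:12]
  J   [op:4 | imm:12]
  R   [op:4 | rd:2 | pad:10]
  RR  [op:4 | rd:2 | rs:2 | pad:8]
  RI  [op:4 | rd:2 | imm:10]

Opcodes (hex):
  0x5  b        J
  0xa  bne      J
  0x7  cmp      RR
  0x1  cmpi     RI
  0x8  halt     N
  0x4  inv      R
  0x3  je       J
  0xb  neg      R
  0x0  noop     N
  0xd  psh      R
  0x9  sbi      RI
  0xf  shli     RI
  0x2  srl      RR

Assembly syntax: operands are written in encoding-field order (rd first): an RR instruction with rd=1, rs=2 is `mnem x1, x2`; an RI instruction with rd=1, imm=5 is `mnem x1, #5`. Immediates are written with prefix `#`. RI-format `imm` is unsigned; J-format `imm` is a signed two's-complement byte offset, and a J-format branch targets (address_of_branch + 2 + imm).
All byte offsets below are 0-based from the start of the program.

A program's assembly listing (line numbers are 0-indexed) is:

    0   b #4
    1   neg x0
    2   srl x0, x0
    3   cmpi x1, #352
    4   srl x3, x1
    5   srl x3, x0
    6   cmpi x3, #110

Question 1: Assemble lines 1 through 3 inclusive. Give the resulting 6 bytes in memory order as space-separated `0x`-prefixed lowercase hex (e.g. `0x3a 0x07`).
0xb0 0x00 0x20 0x00 0x15 0x60

line 1 (neg): pack op=0xb:4|rd=0:2|pad=0:10 = 0xb000; big→ b0 00
line 2 (srl): pack op=0x2:4|rd=0:2|rs=0:2|pad=0:8 = 0x2000; big→ 20 00
line 3 (cmpi): pack op=0x1:4|rd=1:2|imm=352:10 = 0x1560; big→ 15 60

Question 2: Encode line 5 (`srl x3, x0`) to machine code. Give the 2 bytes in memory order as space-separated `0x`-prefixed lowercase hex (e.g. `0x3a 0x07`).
0x2c 0x00

L5: srl op=0x2:4|rd=3:2|rs=0:2|pad=0:8 ⇒ 0x2c00 ⇒ big 2c 00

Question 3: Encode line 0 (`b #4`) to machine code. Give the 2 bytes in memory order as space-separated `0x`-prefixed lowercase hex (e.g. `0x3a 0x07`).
0. b fields op=0x5:4|imm=4:12 → word 5004h → 50 04

0x50 0x04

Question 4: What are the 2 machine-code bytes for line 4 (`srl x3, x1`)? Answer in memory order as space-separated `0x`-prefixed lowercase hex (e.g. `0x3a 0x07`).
0x2d 0x00

L4: srl op=0x2:4|rd=3:2|rs=1:2|pad=0:8 ⇒ 0x2d00 ⇒ big 2d 00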